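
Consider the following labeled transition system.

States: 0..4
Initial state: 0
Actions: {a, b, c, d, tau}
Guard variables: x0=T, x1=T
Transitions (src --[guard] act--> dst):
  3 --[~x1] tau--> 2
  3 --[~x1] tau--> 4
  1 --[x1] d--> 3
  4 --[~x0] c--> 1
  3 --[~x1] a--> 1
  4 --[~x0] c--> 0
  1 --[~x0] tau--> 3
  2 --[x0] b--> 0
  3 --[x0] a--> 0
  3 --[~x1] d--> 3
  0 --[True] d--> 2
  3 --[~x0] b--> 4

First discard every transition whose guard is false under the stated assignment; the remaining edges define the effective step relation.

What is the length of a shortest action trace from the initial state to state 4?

Layered search for 4:
  L0 = {0}
  L1 = {2}
4 never appears.

Answer: UNREACHABLE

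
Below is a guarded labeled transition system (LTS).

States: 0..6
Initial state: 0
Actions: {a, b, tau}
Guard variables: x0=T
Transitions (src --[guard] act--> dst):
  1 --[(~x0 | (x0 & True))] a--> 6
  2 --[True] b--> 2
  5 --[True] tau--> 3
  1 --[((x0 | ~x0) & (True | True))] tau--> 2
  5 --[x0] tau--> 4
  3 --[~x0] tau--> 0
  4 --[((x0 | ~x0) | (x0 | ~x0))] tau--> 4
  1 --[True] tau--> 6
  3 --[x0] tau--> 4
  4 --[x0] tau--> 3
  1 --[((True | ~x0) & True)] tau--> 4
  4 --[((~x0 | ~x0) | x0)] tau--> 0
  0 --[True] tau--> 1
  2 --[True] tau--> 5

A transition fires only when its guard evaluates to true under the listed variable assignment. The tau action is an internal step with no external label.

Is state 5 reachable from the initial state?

After dropping false guards: 13 live edges.
depth 0: {0}
depth 1: {1}  cumulative {0,1}
depth 2: {2,4,6}  cumulative {0,1,2,4,6}
depth 3: {3,5}  cumulative {0,1,2,3,4,5,6}
R = {0,1,2,3,4,5,6}
Path to 5: tau·tau·tau

Answer: REACHABLE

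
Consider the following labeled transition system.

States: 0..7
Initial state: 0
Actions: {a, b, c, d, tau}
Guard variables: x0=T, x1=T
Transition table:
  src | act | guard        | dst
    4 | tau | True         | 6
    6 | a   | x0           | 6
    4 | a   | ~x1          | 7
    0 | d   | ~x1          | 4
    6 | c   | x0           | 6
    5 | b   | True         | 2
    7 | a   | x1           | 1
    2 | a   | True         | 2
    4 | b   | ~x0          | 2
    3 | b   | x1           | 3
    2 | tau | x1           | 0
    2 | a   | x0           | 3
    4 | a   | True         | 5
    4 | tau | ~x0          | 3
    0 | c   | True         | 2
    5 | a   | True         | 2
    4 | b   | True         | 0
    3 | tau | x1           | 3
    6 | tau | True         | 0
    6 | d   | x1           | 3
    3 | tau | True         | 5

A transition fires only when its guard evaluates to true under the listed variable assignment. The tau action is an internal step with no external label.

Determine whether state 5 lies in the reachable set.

Answer: REACHABLE

Trace:
After dropping false guards: 17 live edges.
Layer 0: {0}
Layer 1: {2}  total {0,2}
Layer 2: {3}  total {0,2,3}
Layer 3: {5}  total {0,2,3,5}
Reach set: {0,2,3,5}
witness 5: c·a·tau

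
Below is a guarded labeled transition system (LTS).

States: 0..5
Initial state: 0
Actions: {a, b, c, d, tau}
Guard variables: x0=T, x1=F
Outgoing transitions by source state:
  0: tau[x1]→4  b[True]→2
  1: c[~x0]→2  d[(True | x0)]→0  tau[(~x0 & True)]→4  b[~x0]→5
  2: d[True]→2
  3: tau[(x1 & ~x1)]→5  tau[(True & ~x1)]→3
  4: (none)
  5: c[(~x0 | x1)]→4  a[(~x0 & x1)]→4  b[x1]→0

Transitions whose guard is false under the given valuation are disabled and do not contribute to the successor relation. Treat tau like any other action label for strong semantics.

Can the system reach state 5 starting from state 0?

4 transition(s) survive guard evaluation.
depth 0: {0}
depth 1: {2}  total {0,2}
Reach set: {0,2}

Answer: UNREACHABLE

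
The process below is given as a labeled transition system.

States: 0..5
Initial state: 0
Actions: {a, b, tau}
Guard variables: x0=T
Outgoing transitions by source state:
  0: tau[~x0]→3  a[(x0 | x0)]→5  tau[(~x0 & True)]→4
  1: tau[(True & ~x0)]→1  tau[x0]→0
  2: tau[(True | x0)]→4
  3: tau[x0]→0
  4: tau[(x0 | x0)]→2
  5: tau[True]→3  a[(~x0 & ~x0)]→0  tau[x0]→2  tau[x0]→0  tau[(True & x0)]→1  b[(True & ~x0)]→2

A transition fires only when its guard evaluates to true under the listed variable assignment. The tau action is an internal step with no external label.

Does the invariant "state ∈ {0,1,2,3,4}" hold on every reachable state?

Inv-set: {0,1,2,3,4}
Reach set: {0,1,2,3,4,5}
  0: ok
  1: ok
  2: ok
  3: ok
  4: ok
  5: VIOLATES
witness against invariant: a → 5

Answer: INVARIANT VIOLATED at state 5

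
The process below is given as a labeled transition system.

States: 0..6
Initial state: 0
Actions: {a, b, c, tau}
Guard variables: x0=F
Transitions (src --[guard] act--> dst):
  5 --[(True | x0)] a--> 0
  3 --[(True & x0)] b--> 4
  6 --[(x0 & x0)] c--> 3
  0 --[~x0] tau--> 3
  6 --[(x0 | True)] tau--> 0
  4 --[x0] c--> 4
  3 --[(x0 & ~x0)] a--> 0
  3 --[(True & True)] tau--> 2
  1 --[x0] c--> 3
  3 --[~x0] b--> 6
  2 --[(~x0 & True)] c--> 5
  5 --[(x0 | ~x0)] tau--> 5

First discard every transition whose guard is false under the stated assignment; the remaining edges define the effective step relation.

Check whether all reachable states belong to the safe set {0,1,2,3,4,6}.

Answer: INVARIANT VIOLATED at state 5

Working:
Inv-set: {0,1,2,3,4,6}
Reach set: {0,2,3,5,6}
  0: ✓
  2: ✓
  3: ✓
  5: VIOLATES
  6: ✓
witness against invariant: tau·tau·c → 5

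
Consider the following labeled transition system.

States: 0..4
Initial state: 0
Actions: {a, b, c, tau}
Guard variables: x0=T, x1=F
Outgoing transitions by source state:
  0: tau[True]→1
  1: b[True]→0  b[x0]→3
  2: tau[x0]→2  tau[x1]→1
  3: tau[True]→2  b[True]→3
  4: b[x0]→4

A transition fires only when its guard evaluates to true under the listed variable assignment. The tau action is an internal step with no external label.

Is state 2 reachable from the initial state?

Answer: REACHABLE

Working:
7 transition(s) survive guard evaluation.
Layer 0: {0}
Layer 1: {1}  cumulative {0,1}
Layer 2: {3}  cumulative {0,1,3}
Layer 3: {2}  cumulative {0,1,2,3}
R = {0,1,2,3}
witness 2: tau·b·tau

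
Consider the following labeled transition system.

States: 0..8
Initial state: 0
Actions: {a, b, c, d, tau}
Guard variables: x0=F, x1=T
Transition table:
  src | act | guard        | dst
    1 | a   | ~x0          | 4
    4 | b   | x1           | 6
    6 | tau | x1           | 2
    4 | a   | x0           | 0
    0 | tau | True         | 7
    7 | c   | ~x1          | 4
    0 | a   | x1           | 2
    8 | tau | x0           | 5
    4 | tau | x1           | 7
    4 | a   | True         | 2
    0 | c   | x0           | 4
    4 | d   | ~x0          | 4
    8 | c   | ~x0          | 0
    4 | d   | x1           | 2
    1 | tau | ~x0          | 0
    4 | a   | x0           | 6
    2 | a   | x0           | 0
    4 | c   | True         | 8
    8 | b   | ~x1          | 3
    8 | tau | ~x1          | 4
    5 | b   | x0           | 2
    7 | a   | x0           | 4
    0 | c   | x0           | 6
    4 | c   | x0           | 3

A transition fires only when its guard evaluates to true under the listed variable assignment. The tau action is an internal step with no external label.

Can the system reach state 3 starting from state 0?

Guard filter leaves 12 enabled edge(s).
depth 0: {0}
depth 1: {2,7}  total {0,2,7}
R = {0,2,7}

Answer: UNREACHABLE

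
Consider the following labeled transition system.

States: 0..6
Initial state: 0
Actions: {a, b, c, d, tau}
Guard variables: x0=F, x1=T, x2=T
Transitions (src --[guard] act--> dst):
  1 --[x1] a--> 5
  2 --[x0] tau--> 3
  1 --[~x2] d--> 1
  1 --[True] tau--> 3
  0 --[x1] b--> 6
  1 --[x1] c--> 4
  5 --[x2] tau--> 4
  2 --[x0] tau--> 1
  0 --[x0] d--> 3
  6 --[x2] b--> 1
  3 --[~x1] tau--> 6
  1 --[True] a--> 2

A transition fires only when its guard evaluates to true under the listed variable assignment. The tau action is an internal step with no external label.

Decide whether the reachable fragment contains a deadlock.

Answer: DEADLOCK at state 2

Trace:
Reach set: {0,1,2,3,4,5,6}
  0: b→6  [1 exit(s)]
  1: a→2  a→5  c→4  tau→3  [4 exit(s)]
  2: ∅  [deadlock]
  3: ∅  [deadlock]
  4: ∅  [deadlock]
  5: tau→4  [1 exit(s)]
  6: b→1  [1 exit(s)]
Path to 2: b·b·a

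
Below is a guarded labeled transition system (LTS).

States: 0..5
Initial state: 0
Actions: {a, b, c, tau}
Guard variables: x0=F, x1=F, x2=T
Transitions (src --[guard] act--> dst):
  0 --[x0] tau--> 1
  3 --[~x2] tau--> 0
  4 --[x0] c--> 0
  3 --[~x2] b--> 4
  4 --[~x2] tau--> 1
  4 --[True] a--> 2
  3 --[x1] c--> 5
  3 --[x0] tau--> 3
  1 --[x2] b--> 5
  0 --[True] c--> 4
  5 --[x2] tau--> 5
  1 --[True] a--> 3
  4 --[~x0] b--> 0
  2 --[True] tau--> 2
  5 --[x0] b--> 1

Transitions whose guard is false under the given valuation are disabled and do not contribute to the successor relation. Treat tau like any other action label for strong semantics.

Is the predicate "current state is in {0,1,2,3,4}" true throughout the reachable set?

Answer: INVARIANT HOLDS

Analysis:
Inv-set: {0,1,2,3,4}
Reach set: {0,2,4}
  0: ok
  2: ok
  4: ok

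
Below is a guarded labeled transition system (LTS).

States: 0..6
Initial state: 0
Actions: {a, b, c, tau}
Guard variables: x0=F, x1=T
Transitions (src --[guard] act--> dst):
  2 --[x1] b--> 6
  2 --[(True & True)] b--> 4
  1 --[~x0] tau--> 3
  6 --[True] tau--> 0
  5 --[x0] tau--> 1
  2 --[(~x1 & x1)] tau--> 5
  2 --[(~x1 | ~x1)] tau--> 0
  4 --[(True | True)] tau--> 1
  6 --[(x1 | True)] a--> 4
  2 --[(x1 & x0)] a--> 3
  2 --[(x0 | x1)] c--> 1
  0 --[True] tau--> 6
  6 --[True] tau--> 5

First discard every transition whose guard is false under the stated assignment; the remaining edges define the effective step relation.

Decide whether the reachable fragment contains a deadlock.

Reach set: {0,1,3,4,5,6}
  0: tau→6  [1 exit(s)]
  1: tau→3  [1 exit(s)]
  3: ∅  [deadlock]
  4: tau→1  [1 exit(s)]
  5: ∅  [deadlock]
  6: a→4  tau→0  tau→5  [3 exit(s)]
Path to 3: tau·a·tau·tau

Answer: DEADLOCK at state 3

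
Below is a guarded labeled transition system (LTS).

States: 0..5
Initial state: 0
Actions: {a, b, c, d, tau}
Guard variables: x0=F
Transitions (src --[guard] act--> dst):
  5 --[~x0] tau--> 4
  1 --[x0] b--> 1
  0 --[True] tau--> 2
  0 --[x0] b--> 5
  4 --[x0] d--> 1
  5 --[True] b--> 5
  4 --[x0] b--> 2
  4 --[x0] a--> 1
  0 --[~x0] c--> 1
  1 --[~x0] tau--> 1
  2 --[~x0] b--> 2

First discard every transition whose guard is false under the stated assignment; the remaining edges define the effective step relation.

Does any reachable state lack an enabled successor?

Reachable = {0,1,2}
  0: c→1  tau→2  [2 exit(s)]
  1: tau→1  [1 exit(s)]
  2: b→2  [1 exit(s)]

Answer: DEADLOCK-FREE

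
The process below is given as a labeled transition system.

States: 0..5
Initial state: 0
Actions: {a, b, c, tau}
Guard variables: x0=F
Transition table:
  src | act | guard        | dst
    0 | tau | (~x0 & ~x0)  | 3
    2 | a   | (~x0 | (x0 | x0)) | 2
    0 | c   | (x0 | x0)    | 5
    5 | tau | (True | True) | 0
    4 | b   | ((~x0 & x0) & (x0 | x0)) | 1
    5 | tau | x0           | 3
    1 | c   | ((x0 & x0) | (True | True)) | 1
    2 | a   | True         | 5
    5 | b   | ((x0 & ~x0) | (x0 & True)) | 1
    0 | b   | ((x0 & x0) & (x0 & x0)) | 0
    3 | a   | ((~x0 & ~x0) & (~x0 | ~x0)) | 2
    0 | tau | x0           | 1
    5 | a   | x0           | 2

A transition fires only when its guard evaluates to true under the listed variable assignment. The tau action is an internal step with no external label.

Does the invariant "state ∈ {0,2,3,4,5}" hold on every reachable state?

Inv-set: {0,2,3,4,5}
R = {0,2,3,5}
  0: ok
  2: ok
  3: ok
  5: ok

Answer: INVARIANT HOLDS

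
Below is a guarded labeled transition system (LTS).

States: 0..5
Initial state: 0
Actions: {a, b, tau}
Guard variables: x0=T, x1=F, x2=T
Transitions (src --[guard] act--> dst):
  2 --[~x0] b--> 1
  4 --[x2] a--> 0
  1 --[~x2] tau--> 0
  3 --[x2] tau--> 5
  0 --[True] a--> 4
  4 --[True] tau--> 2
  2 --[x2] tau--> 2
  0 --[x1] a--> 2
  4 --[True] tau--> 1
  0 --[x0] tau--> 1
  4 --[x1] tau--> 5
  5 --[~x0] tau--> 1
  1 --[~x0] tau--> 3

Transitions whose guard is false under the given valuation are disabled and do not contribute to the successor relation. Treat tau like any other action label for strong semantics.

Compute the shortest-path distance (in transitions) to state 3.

Answer: UNREACHABLE

Working:
Breadth-first toward 3:
  Layer 0: {0}
  Layer 1: {1,4}
  Layer 2: {2}
3 never appears.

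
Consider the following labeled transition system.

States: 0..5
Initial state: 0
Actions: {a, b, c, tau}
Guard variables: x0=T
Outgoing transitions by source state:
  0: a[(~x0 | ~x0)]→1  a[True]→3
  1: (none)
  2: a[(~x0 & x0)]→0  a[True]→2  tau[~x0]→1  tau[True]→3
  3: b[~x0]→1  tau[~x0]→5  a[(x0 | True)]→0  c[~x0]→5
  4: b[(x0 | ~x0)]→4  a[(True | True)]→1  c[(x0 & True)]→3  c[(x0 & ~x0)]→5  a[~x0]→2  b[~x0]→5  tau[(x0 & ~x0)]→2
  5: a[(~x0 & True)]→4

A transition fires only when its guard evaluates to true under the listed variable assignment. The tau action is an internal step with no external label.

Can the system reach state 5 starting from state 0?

Guard filter leaves 7 enabled edge(s).
Layer 0: {0}
Layer 1: {3}  now seen {0,3}
Reach set: {0,3}

Answer: UNREACHABLE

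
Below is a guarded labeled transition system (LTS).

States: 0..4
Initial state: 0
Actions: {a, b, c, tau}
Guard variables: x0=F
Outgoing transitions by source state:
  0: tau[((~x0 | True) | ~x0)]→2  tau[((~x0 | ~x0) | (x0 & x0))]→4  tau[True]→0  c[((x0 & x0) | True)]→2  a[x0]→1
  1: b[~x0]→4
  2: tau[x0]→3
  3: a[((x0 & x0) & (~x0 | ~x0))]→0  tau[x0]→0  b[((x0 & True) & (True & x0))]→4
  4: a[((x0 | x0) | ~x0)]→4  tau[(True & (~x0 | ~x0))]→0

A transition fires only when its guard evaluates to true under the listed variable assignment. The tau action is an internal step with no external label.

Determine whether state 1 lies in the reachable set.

Answer: UNREACHABLE

Trace:
7 transition(s) survive guard evaluation.
L0 = {0}
L1 = {2,4}  total {0,2,4}
Reachable = {0,2,4}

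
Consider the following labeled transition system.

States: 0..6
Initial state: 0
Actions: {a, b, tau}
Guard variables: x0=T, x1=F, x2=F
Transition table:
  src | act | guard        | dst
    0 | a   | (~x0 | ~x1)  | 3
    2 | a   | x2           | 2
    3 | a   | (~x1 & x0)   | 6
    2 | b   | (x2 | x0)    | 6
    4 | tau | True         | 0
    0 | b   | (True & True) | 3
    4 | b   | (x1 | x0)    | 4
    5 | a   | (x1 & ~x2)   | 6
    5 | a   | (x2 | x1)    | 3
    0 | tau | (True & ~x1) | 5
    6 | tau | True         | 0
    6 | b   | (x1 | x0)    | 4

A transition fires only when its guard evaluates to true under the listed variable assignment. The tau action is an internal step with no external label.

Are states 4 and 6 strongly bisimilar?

Compute ~ classes (split until stable):
  π0 = {{0,1,2,3,4,5,6}}
  π1 = {{0},{1,5},{2},{3},{4,6}}
5 equivalence class(es) (converged in 2)
4∈{4,6}, 6∈{4,6}

Answer: BISIMILAR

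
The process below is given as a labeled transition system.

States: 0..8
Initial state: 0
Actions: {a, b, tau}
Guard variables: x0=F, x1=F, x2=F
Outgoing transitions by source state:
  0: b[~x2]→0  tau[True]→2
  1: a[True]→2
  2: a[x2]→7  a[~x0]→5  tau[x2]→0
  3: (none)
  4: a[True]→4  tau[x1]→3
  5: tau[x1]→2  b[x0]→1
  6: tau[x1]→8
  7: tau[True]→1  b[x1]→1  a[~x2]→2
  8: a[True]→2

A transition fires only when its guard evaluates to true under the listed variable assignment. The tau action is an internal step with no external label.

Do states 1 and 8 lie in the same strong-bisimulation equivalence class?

Answer: BISIMILAR

Analysis:
Refine partition for ~:
  π0 = {{0,1,2,3,4,5,6,7,8}}
  π1 = {{0},{1,2,4,8},{3,5,6},{7}}
  π2 = {{0},{1,4,8},{2},{3,5,6},{7}}
  π3 = {{0},{1,8},{2},{3,5,6},{4},{7}}
Fixed point at round 4; 6 class(es).
class of 1: {1,8}; class of 8: {1,8}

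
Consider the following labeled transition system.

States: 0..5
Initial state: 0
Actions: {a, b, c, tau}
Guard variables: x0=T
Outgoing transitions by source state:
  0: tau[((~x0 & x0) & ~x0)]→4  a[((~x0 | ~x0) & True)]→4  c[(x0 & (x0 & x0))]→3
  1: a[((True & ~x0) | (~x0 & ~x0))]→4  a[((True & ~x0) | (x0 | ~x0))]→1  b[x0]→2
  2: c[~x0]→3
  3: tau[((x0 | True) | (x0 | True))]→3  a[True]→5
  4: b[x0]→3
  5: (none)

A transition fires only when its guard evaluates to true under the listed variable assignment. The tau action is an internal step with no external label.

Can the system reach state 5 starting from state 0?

Answer: REACHABLE

Analysis:
Guard filter leaves 6 enabled edge(s).
Layer 0: {0}
Layer 1: {3}  total {0,3}
Layer 2: {5}  total {0,3,5}
Reach set: {0,3,5}
trace reaching 5: c·a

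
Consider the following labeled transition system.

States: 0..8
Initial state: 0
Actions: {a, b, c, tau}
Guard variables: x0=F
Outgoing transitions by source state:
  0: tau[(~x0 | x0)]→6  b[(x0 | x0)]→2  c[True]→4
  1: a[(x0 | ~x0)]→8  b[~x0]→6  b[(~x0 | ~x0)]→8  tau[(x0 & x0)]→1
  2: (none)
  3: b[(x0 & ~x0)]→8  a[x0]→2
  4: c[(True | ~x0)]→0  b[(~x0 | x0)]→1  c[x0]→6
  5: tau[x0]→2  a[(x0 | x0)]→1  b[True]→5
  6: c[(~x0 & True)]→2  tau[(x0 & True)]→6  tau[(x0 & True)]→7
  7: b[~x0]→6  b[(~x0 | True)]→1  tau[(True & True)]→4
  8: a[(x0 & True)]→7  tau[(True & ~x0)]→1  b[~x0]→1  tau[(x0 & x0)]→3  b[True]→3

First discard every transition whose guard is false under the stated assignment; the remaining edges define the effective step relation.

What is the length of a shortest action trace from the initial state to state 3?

Answer: 4

Analysis:
BFS to 3:
  depth 0: {0}
  depth 1: {4,6}
  depth 2: {1,2}
  depth 3: {8}
  depth 4: {3}
first hit 3 at d=4 via c·b·a·b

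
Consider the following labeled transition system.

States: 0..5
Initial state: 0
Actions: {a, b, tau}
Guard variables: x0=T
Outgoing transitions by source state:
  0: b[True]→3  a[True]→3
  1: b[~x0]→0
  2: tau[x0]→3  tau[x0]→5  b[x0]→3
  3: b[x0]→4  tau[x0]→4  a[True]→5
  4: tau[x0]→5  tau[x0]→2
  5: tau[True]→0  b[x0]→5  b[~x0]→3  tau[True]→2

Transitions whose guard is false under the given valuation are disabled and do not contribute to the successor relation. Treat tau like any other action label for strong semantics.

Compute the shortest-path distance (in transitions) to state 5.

Answer: 2

Analysis:
Breadth-first toward 5:
  depth 0: {0}
  depth 1: {3}
  depth 2: {4,5}
first hit 5 at d=2 via a·a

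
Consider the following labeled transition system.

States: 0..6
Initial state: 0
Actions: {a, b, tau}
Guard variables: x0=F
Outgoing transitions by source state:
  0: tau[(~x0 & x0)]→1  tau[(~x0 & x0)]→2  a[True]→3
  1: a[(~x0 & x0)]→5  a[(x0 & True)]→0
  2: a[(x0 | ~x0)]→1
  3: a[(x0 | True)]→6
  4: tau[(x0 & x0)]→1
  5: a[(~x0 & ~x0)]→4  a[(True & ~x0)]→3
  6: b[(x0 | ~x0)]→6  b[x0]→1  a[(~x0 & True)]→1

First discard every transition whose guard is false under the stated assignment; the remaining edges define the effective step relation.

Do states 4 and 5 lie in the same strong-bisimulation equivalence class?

Answer: NOT BISIMILAR

Analysis:
Refine partition for ~:
  round 0: {{0,1,2,3,4,5,6}}
  round 1: {{0,2,3,5},{1,4},{6}}
  round 2: {{0},{1,4},{2},{3},{5},{6}}
Fixed point at round 3; 6 class(es).
[4]={1,4}  [5]={5}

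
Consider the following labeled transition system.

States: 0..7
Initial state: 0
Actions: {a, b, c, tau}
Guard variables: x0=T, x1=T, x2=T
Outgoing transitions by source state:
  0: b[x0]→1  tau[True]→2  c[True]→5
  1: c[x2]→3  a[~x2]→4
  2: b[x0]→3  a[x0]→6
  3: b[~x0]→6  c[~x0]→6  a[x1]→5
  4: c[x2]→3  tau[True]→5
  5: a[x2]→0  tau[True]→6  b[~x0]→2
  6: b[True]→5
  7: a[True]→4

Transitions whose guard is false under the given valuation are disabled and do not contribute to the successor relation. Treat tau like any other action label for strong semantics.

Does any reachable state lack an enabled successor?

Answer: DEADLOCK-FREE

Working:
Reach set: {0,1,2,3,5,6}
  0: b→1  c→5  tau→2  [3 out]
  1: c→3  [1 out]
  2: a→6  b→3  [2 out]
  3: a→5  [1 out]
  5: a→0  tau→6  [2 out]
  6: b→5  [1 out]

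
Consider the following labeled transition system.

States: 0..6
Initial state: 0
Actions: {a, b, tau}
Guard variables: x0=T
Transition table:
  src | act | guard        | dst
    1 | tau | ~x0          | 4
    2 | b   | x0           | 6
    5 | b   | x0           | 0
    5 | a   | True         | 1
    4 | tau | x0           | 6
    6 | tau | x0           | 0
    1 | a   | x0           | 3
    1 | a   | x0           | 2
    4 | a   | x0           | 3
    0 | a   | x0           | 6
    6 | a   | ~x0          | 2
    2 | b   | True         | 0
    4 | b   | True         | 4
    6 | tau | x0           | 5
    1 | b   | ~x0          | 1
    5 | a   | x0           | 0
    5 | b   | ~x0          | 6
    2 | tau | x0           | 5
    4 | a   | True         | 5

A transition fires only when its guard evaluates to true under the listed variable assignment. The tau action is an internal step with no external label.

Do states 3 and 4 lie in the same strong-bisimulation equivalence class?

Refine partition for ~:
  P[0] = {{0,1,2,3,4,5,6}}
  P[1] = {{0,1},{2},{3},{4},{5},{6}}
  P[2] = {{0},{1},{2},{3},{4},{5},{6}}
7 equivalence class(es) (converged in 3)
[3]={3}  [4]={4}

Answer: NOT BISIMILAR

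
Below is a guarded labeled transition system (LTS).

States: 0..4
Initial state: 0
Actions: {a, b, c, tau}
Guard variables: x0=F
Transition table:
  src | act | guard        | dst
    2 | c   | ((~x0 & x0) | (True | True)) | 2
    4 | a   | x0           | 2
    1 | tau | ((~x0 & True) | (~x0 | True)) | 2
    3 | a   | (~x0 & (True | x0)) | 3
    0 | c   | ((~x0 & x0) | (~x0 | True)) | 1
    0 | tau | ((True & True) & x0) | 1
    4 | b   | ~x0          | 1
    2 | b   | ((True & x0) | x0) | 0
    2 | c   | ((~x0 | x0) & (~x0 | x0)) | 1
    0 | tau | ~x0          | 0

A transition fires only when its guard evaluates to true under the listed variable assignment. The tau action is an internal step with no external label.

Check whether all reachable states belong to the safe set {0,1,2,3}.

Answer: INVARIANT HOLDS

Analysis:
Allowed set {0,1,2,3}
Reach set: {0,1,2}
  0: ✓
  1: ✓
  2: ✓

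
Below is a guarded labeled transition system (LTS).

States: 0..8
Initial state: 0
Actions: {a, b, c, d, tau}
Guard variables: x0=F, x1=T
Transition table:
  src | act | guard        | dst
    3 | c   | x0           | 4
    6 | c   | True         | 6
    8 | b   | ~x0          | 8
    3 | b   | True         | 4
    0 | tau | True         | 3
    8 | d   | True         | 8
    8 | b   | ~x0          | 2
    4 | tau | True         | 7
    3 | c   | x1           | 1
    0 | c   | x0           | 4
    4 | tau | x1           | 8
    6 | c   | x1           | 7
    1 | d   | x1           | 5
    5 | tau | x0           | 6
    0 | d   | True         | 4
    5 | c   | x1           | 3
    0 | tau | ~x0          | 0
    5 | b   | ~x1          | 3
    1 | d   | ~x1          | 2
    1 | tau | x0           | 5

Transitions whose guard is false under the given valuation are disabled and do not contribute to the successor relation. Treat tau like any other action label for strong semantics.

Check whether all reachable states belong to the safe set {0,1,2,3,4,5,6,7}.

Answer: INVARIANT VIOLATED at state 8

Analysis:
Inv-set: {0,1,2,3,4,5,6,7}
R = {0,1,2,3,4,5,7,8}
  0: safe
  1: safe
  2: safe
  3: safe
  4: safe
  5: safe
  7: safe
  8: ✗ unsafe
witness against invariant: d·tau → 8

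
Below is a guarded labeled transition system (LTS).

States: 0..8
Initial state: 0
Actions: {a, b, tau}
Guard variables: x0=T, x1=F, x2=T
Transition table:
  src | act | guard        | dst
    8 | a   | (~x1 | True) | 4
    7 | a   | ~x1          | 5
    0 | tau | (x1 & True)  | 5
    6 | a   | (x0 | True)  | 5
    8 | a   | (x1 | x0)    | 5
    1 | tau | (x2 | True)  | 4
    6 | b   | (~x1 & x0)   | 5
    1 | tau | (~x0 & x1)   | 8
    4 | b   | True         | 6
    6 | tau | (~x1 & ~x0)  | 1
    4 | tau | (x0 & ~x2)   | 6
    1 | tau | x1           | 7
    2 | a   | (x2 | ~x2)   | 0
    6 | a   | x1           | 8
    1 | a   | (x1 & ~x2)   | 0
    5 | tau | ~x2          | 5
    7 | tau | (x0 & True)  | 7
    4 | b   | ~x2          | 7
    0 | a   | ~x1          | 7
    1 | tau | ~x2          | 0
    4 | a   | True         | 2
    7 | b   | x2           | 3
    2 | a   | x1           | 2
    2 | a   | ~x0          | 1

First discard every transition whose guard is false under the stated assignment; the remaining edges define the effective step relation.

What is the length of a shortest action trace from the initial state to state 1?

Answer: UNREACHABLE

Working:
Breadth-first toward 1:
  depth 0: {0}
  depth 1: {7}
  depth 2: {3,5}
1 never appears.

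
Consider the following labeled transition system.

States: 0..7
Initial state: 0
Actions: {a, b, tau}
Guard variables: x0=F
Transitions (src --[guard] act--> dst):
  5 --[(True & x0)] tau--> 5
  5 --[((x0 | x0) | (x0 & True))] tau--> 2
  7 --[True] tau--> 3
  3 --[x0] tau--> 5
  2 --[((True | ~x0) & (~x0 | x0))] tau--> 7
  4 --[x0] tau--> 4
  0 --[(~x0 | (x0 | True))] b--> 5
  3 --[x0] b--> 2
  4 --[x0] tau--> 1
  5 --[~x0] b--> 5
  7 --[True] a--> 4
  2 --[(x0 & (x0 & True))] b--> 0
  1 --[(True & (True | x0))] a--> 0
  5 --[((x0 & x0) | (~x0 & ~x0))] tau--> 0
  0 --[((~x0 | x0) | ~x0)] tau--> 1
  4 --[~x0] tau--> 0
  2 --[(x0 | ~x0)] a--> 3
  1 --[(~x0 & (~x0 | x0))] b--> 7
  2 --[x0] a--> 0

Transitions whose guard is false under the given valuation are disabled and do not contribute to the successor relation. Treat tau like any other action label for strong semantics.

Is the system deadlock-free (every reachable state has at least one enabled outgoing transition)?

Answer: DEADLOCK at state 3

Working:
Reach set: {0,1,3,4,5,7}
  0: b→5  tau→1  [2 out]
  1: a→0  b→7  [2 out]
  3: ∅  [deadlock]
  4: tau→0  [1 out]
  5: b→5  tau→0  [2 out]
  7: a→4  tau→3  [2 out]
trace reaching 3: tau·b·tau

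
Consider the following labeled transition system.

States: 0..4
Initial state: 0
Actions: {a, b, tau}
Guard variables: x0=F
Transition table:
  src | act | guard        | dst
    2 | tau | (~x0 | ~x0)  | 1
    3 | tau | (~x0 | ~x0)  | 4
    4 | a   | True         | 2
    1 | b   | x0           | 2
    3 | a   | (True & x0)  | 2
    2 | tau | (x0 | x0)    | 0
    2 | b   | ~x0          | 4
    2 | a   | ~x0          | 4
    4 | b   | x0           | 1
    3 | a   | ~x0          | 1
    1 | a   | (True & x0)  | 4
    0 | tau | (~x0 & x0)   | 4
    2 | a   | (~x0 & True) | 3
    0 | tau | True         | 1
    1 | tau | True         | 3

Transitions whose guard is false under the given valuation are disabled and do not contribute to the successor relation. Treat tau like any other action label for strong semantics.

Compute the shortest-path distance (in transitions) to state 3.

Layered search for 3:
  depth 0: {0}
  depth 1: {1}
  depth 2: {3}
depth(3)=2, e.g. tau·tau

Answer: 2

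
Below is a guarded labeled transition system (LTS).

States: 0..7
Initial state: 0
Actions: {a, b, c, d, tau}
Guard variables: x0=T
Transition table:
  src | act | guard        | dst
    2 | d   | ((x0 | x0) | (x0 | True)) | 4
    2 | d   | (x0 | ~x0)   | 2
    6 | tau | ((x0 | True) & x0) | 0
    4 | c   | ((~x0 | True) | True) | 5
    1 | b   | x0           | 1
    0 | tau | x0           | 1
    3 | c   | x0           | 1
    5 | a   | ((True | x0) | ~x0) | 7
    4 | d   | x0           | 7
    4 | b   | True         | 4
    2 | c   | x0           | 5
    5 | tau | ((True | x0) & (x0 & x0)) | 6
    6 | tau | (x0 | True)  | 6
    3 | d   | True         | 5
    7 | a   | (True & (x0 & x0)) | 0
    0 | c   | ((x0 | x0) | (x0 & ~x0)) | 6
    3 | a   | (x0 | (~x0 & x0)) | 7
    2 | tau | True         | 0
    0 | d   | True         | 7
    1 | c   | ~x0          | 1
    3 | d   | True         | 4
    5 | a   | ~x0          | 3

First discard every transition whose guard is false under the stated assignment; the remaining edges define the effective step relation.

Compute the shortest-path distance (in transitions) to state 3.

Layered search for 3:
  depth 0: {0}
  depth 1: {1,6,7}
3 never appears.

Answer: UNREACHABLE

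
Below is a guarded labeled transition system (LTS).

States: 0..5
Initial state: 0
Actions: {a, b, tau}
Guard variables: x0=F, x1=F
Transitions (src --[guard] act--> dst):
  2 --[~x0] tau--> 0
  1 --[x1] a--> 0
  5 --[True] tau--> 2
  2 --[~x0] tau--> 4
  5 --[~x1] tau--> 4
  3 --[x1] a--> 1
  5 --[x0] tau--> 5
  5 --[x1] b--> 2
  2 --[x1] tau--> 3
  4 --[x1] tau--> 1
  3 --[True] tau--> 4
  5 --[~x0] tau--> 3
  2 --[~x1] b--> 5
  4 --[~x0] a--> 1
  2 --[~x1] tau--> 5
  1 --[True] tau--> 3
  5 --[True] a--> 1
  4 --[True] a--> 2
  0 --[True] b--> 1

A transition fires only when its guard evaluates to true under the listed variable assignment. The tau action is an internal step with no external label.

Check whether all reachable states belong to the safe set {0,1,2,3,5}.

Answer: INVARIANT VIOLATED at state 4

Analysis:
Inv-set: {0,1,2,3,5}
Reachable = {0,1,2,3,4,5}
  0: safe
  1: safe
  2: safe
  3: safe
  4: VIOLATES
  5: safe
witness against invariant: b·tau·tau → 4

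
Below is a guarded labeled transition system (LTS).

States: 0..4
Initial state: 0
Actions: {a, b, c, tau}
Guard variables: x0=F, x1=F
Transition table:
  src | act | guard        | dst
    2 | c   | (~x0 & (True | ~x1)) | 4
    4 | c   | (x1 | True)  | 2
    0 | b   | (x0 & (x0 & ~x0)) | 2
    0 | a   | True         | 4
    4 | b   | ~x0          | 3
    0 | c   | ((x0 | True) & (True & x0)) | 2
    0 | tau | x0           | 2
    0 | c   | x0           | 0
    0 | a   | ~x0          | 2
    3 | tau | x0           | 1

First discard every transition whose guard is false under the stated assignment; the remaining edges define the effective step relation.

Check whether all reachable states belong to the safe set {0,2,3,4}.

Allowed set {0,2,3,4}
Reach set: {0,2,3,4}
  0: ✓
  2: ✓
  3: ✓
  4: ✓

Answer: INVARIANT HOLDS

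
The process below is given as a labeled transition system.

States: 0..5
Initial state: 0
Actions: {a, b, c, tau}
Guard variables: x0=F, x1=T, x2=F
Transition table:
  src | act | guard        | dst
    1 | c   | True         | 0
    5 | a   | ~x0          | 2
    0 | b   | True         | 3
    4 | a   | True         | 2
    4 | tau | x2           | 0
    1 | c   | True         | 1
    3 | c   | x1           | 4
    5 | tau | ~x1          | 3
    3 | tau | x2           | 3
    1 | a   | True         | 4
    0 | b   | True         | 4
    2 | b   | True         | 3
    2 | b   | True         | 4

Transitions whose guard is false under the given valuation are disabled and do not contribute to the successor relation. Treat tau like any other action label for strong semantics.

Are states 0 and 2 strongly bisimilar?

Bisimulation quotient by refinement:
  π0 = {{0,1,2,3,4,5}}
  π1 = {{0,2},{1},{3},{4,5}}
stable after 2 split(s): 4 block(s)
[0]={0,2}  [2]={0,2}

Answer: BISIMILAR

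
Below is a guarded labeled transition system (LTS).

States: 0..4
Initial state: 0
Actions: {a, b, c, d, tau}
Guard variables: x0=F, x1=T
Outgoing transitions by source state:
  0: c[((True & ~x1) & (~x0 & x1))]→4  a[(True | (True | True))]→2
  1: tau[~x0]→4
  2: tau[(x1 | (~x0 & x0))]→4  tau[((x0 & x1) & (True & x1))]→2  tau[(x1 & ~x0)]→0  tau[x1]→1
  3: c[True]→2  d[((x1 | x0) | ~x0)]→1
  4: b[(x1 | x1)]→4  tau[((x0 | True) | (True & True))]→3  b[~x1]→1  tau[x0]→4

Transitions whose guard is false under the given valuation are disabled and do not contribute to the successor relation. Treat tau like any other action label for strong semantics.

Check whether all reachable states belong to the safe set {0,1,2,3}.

Answer: INVARIANT VIOLATED at state 4

Analysis:
Safe = {0,1,2,3}
Reachable = {0,1,2,3,4}
  0: ok
  1: ok
  2: ok
  3: ok
  4: outside
witness against invariant: a·tau → 4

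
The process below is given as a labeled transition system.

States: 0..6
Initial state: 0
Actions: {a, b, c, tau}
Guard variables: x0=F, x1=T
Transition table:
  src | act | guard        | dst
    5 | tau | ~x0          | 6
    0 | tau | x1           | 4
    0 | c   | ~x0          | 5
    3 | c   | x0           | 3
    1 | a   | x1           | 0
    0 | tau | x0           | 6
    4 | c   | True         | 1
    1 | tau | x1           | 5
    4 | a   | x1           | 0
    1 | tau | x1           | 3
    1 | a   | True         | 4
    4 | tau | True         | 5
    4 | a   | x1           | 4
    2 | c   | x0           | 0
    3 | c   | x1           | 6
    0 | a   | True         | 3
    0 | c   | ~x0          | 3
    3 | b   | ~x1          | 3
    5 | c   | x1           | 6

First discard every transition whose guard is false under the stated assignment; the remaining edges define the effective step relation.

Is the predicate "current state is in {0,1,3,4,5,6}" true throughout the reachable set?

Inv-set: {0,1,3,4,5,6}
Reachable = {0,1,3,4,5,6}
  0: ok
  1: ok
  3: ok
  4: ok
  5: ok
  6: ok

Answer: INVARIANT HOLDS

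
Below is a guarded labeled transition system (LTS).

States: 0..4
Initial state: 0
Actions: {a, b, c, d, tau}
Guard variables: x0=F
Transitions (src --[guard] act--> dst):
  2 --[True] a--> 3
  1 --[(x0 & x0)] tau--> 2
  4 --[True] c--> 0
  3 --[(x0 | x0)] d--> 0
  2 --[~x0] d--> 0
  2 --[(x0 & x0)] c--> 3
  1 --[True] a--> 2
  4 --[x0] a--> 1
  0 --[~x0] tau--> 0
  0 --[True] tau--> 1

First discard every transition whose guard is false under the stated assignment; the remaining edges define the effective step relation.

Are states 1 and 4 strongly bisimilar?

Answer: NOT BISIMILAR

Analysis:
Compute ~ classes (split until stable):
  π0 = {{0,1,2,3,4}}
  π1 = {{0},{1},{2},{3},{4}}
5 equivalence class(es) (converged in 2)
1∈{1}, 4∈{4}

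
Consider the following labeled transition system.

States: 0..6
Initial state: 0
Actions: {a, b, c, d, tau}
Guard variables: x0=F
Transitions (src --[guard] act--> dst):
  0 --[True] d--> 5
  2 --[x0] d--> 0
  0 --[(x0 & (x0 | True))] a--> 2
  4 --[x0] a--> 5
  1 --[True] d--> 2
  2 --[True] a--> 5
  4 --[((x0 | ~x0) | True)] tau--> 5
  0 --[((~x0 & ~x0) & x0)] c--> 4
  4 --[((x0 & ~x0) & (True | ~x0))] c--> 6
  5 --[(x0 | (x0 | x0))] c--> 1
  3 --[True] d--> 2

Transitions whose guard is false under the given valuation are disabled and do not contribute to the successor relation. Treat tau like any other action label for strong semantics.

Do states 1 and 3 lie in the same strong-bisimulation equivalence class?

Answer: BISIMILAR

Working:
Refine partition for ~:
  round 0: {{0,1,2,3,4,5,6}}
  round 1: {{0,1,3},{2},{4},{5,6}}
  round 2: {{0},{1,3},{2},{4},{5,6}}
stable after 3 split(s): 5 block(s)
class of 1: {1,3}; class of 3: {1,3}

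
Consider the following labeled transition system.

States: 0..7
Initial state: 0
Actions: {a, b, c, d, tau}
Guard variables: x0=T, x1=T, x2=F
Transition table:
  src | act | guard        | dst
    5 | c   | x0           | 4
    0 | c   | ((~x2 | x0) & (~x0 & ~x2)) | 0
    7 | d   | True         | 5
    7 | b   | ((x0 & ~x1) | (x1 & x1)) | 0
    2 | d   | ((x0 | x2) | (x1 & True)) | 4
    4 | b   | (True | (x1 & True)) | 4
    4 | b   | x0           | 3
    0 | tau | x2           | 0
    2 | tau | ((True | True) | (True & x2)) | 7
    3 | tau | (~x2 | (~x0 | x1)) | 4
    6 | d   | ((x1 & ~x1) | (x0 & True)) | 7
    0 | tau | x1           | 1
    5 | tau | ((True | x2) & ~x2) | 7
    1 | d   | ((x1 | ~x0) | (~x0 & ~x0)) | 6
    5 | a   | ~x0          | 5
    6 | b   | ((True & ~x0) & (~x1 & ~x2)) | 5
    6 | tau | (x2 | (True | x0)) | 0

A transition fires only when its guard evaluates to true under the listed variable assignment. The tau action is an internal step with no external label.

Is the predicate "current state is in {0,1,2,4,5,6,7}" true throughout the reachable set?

Allowed set {0,1,2,4,5,6,7}
R = {0,1,3,4,5,6,7}
  0: safe
  1: safe
  3: ✗ unsafe
  4: safe
  5: safe
  6: safe
  7: safe
reach 3 via tau·d·d·d·c·b — violates

Answer: INVARIANT VIOLATED at state 3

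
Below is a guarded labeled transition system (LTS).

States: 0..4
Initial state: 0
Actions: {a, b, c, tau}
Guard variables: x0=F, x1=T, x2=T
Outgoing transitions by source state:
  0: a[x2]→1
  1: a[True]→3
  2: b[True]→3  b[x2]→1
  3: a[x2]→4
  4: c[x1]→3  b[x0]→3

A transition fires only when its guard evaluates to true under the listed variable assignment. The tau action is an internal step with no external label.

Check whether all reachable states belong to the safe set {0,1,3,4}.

Safe = {0,1,3,4}
Reach set: {0,1,3,4}
  0: ✓
  1: ✓
  3: ✓
  4: ✓

Answer: INVARIANT HOLDS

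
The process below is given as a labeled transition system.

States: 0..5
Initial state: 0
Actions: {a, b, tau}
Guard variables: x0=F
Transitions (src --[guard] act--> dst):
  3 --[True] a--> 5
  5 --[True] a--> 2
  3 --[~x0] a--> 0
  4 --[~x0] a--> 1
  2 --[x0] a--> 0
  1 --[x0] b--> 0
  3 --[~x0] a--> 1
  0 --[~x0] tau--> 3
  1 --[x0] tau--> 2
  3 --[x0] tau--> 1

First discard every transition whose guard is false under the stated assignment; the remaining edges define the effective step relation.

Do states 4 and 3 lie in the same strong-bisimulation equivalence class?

Answer: NOT BISIMILAR

Trace:
Bisimulation quotient by refinement:
  P[0] = {{0,1,2,3,4,5}}
  P[1] = {{0},{1,2},{3,4,5}}
  P[2] = {{0},{1,2},{3},{4,5}}
4 equivalence class(es) (converged in 3)
class of 4: {4,5}; class of 3: {3}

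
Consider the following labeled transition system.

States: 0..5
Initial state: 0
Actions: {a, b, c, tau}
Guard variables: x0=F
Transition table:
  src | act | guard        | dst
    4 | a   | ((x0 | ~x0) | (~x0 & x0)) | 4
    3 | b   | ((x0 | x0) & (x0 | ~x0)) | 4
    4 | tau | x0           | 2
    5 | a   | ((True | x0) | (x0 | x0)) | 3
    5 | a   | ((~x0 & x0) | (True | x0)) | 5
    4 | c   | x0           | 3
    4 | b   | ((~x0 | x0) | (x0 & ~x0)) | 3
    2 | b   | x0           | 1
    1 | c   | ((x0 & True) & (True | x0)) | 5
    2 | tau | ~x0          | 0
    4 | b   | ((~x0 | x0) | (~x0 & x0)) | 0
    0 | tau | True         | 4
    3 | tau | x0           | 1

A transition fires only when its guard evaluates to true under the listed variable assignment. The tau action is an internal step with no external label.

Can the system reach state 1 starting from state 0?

7 transition(s) survive guard evaluation.
Layer 0: {0}
Layer 1: {4}  cumulative {0,4}
Layer 2: {3}  cumulative {0,3,4}
Reachable = {0,3,4}

Answer: UNREACHABLE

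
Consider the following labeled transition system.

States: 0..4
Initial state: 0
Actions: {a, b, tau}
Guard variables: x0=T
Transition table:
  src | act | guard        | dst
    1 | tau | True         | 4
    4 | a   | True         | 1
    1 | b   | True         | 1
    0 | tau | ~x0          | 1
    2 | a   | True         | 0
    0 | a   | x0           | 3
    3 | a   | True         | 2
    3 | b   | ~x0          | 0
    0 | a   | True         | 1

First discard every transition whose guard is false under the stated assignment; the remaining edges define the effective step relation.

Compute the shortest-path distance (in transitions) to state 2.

Answer: 2

Working:
BFS to 2:
  L0 = {0}
  L1 = {1,3}
  L2 = {2,4}
2 enters at depth 2; path a·a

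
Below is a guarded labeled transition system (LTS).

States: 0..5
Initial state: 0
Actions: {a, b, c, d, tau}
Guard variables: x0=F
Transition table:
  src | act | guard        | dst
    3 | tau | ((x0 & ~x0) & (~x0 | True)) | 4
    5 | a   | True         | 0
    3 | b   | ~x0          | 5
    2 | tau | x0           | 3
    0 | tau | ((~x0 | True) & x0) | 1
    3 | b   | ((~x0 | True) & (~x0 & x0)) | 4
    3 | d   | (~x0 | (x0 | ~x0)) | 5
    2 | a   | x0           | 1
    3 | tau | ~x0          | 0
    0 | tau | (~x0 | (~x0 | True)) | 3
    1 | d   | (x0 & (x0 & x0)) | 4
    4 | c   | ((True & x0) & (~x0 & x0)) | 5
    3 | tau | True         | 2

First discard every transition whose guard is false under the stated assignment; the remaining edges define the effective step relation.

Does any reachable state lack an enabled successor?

Answer: DEADLOCK at state 2

Working:
Reach set: {0,2,3,5}
  0: tau→3  [deg 1]
  2: ∅  [deadlock]
  3: b→5  d→5  tau→0  tau→2  [deg 4]
  5: a→0  [deg 1]
witness 2: tau·tau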